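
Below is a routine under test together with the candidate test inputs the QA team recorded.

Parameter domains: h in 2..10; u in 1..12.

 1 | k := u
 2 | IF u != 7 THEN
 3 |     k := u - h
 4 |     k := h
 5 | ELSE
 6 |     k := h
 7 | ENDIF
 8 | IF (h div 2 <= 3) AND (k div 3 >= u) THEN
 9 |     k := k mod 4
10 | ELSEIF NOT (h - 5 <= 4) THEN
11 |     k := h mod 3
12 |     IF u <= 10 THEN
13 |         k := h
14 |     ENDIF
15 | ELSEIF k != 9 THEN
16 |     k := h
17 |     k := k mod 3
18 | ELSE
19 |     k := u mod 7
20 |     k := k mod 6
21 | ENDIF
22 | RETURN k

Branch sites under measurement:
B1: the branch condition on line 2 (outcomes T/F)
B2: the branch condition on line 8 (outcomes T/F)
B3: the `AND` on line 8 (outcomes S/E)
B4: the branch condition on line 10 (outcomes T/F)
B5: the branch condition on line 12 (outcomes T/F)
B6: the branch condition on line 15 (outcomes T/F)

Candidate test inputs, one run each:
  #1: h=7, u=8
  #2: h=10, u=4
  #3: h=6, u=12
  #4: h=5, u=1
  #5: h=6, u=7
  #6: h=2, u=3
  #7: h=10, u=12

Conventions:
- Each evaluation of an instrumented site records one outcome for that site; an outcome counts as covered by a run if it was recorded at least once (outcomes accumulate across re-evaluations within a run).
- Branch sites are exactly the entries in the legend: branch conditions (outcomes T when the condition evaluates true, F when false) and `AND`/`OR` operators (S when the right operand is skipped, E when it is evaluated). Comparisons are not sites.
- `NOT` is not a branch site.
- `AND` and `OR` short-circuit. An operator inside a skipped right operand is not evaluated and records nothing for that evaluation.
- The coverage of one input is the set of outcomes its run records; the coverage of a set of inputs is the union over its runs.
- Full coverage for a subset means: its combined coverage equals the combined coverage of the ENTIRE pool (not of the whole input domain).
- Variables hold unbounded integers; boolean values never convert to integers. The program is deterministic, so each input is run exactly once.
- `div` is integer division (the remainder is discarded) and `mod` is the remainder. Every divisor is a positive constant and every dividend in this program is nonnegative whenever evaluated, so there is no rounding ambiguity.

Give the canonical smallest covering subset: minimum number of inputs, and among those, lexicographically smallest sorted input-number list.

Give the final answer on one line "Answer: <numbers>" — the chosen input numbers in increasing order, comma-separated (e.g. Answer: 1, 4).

#1 (h=7, u=8) -> B1->T, B3->E, B2->F, B4->F, B6->T; covered: B1=T, B2=F, B3=E, B4=F, B6=T
#2 (h=10, u=4) -> B1->T, B3->S, B2->F, B4->T, B5->T; covered: B1=T, B2=F, B3=S, B4=T, B5=T
#3 (h=6, u=12) -> B1->T, B3->E, B2->F, B4->F, B6->T; covered: B1=T, B2=F, B3=E, B4=F, B6=T
#4 (h=5, u=1) -> B1->T, B3->E, B2->T; covered: B1=T, B2=T, B3=E
#5 (h=6, u=7) -> B1->F, B3->E, B2->F, B4->F, B6->T; covered: B1=F, B2=F, B3=E, B4=F, B6=T
#6 (h=2, u=3) -> B1->T, B3->E, B2->F, B4->F, B6->T; covered: B1=T, B2=F, B3=E, B4=F, B6=T
#7 (h=10, u=12) -> B1->T, B3->S, B2->F, B4->T, B5->F; covered: B1=T, B2=F, B3=S, B4=T, B5=F
the full pool covers 11 outcomes: B1=T, B1=F, B2=T, B2=F, B3=S, B3=E, B4=T, B4=F, B5=T, B5=F, B6=T
no size-1 subset reaches all 11 outcomes (best union: 5/11)
no size-2 subset reaches all 11 outcomes (best union: 9/11)
no size-3 subset reaches all 11 outcomes (best union: 10/11)
size 4: inputs {2, 4, 5, 7} cover all 11 outcomes, and no lexicographically smaller subset of this size does

Answer: 2, 4, 5, 7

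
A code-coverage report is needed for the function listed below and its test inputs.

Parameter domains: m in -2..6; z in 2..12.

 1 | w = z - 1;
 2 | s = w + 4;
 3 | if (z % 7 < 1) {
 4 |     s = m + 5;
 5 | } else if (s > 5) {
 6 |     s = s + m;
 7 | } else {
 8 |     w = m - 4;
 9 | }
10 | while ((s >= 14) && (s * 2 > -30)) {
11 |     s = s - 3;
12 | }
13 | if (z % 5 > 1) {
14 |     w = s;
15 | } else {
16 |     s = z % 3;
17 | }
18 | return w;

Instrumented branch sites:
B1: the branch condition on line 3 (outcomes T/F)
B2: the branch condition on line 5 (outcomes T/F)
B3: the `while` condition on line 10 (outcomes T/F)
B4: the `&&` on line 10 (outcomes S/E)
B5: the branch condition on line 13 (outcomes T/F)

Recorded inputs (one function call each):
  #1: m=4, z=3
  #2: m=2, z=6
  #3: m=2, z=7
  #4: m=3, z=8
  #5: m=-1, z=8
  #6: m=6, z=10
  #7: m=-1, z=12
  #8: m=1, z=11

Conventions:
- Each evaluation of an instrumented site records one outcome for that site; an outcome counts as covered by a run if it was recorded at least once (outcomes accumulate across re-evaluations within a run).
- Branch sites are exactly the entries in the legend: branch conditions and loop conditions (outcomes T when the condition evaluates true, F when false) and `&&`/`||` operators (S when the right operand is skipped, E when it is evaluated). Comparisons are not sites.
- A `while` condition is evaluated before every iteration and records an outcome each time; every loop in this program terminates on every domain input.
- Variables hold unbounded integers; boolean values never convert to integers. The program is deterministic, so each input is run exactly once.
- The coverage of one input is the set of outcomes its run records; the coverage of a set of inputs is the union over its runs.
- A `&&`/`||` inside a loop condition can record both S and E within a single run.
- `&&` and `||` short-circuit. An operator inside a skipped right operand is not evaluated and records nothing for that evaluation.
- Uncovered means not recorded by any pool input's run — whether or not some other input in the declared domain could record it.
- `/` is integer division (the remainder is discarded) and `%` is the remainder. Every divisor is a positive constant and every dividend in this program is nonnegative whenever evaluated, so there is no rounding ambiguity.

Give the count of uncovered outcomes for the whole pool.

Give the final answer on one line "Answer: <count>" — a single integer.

input #1, m=4, z=3: outcomes B1=F, B2=T, B3=F, B4=S, B5=T
input #2, m=2, z=6: outcomes B1=F, B2=T, B3=F, B4=S, B5=F
input #3, m=2, z=7: outcomes B1=T, B3=F, B4=S, B5=T
input #4, m=3, z=8: outcomes B1=F, B2=T, B3=T, B3=F, B4=S, B4=E, B5=T
input #5, m=-1, z=8: outcomes B1=F, B2=T, B3=F, B4=S, B5=T
input #6, m=6, z=10: outcomes B1=F, B2=T, B3=T, B3=F, B4=S, B4=E, B5=F
input #7, m=-1, z=12: outcomes B1=F, B2=T, B3=T, B3=F, B4=S, B4=E, B5=T
input #8, m=1, z=11: outcomes B1=F, B2=T, B3=T, B3=F, B4=S, B4=E, B5=F
union over the pool: B1=T, B1=F, B2=T, B3=T, B3=F, B4=S, B4=E, B5=T, B5=F
uncovered (1 of 10): B2=F

Answer: 1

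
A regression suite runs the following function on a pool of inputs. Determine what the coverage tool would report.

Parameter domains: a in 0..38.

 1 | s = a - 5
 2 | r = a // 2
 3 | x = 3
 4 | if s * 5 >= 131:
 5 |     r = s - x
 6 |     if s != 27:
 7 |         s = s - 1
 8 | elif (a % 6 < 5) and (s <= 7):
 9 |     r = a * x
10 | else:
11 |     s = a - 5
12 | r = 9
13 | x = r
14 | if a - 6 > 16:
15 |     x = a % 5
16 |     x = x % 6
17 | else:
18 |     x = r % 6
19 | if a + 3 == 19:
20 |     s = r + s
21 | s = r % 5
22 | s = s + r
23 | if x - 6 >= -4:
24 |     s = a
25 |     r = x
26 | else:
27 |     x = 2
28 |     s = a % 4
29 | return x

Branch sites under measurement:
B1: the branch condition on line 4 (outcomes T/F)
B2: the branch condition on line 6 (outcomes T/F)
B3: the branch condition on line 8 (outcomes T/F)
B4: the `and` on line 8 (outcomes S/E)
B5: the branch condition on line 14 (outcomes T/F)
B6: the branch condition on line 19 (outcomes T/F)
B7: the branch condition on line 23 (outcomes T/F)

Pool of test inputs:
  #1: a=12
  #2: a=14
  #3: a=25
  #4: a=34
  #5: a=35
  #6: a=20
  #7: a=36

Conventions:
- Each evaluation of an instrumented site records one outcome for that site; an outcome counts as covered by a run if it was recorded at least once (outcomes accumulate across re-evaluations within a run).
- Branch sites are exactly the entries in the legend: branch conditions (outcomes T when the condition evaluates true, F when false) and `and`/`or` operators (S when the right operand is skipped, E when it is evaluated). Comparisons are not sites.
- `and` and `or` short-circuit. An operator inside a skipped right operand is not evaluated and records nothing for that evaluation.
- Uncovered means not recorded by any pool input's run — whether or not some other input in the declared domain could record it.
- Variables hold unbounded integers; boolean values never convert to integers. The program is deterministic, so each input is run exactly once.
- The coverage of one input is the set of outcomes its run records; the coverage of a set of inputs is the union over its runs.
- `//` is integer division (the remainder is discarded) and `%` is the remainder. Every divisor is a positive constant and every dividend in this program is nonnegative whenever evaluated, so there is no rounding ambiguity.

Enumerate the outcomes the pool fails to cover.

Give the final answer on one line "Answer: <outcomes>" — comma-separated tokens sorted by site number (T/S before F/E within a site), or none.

input #1, a=12: outcomes B1=F, B3=T, B4=E, B5=F, B6=F, B7=T
input #2, a=14: outcomes B1=F, B3=F, B4=E, B5=F, B6=F, B7=T
input #3, a=25: outcomes B1=F, B3=F, B4=E, B5=T, B6=F, B7=F
input #4, a=34: outcomes B1=T, B2=T, B5=T, B6=F, B7=T
input #5, a=35: outcomes B1=T, B2=T, B5=T, B6=F, B7=F
input #6, a=20: outcomes B1=F, B3=F, B4=E, B5=F, B6=F, B7=T
input #7, a=36: outcomes B1=T, B2=T, B5=T, B6=F, B7=F
union over the pool: B1=T, B1=F, B2=T, B3=T, B3=F, B4=E, B5=T, B5=F, B6=F, B7=T, B7=F
uncovered (3 of 14): B2=F, B4=S, B6=T

Answer: B2=F, B4=S, B6=T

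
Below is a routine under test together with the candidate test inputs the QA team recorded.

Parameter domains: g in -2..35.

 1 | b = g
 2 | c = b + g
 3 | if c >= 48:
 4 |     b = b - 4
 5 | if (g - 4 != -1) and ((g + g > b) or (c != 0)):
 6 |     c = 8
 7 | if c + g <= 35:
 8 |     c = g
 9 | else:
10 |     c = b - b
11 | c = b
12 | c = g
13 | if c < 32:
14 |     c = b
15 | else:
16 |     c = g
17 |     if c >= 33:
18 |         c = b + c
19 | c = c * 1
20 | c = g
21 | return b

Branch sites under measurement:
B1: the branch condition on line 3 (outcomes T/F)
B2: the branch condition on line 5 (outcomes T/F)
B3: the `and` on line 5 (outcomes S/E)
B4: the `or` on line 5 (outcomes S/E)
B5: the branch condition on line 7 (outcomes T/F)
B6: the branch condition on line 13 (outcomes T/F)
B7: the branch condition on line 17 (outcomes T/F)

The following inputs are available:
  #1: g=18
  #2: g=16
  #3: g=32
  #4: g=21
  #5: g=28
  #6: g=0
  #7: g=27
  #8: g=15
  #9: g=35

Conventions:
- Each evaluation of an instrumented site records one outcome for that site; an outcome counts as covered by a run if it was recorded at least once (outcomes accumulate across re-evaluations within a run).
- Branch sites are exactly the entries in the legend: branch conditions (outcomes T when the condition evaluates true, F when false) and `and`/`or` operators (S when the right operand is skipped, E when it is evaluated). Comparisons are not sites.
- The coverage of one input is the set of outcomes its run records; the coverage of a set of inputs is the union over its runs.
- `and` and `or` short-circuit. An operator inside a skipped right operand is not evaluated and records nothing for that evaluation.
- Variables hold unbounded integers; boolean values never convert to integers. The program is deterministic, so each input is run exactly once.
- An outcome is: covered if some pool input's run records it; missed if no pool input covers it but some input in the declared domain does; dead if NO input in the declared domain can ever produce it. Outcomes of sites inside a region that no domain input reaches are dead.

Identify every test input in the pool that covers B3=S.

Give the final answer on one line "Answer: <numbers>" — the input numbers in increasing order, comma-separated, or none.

input #1 (g=18): never hits B3=S
input #2 (g=16): never hits B3=S
input #3 (g=32): never hits B3=S
input #4 (g=21): never hits B3=S
input #5 (g=28): never hits B3=S
input #6 (g=0): never hits B3=S
input #7 (g=27): never hits B3=S
input #8 (g=15): never hits B3=S
input #9 (g=35): never hits B3=S

Answer: none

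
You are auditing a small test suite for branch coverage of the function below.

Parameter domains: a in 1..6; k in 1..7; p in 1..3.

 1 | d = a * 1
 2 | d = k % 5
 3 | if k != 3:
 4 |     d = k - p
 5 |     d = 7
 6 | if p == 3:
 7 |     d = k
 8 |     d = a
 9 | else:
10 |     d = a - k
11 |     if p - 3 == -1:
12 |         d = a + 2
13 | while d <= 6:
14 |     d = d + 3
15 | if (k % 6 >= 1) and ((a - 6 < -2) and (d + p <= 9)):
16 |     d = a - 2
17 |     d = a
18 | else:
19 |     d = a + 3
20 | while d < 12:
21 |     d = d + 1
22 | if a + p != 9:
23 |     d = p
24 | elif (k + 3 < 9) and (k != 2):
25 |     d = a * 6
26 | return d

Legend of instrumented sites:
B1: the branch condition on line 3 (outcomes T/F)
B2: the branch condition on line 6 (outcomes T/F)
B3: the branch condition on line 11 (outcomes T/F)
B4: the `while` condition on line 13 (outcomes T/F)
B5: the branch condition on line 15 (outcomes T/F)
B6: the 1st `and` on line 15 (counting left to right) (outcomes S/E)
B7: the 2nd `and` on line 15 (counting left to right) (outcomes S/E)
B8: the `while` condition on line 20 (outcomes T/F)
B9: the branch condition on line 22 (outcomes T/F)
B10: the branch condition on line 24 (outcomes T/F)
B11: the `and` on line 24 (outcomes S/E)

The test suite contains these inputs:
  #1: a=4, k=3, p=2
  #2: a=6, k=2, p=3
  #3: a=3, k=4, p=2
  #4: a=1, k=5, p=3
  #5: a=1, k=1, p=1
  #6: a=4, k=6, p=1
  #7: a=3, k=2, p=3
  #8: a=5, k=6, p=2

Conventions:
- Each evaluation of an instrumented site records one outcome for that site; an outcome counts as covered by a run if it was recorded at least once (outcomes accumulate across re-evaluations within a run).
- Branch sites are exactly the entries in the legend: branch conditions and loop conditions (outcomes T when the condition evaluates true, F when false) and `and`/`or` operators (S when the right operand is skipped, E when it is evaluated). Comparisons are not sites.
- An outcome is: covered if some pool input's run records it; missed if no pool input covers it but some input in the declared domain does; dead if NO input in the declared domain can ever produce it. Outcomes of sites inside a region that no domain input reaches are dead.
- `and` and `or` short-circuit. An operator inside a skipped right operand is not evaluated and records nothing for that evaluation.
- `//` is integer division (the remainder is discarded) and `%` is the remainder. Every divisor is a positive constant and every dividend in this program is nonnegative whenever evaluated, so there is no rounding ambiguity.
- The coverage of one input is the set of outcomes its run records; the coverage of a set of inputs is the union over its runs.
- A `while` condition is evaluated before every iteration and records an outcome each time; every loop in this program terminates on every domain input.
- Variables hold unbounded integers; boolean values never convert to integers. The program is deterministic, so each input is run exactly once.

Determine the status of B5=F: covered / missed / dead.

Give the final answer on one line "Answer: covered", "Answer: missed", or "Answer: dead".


B5=F is recorded by pool input(s) 1, 2, 3, 4, 5, 6, 7, 8 -> covered
Answer: covered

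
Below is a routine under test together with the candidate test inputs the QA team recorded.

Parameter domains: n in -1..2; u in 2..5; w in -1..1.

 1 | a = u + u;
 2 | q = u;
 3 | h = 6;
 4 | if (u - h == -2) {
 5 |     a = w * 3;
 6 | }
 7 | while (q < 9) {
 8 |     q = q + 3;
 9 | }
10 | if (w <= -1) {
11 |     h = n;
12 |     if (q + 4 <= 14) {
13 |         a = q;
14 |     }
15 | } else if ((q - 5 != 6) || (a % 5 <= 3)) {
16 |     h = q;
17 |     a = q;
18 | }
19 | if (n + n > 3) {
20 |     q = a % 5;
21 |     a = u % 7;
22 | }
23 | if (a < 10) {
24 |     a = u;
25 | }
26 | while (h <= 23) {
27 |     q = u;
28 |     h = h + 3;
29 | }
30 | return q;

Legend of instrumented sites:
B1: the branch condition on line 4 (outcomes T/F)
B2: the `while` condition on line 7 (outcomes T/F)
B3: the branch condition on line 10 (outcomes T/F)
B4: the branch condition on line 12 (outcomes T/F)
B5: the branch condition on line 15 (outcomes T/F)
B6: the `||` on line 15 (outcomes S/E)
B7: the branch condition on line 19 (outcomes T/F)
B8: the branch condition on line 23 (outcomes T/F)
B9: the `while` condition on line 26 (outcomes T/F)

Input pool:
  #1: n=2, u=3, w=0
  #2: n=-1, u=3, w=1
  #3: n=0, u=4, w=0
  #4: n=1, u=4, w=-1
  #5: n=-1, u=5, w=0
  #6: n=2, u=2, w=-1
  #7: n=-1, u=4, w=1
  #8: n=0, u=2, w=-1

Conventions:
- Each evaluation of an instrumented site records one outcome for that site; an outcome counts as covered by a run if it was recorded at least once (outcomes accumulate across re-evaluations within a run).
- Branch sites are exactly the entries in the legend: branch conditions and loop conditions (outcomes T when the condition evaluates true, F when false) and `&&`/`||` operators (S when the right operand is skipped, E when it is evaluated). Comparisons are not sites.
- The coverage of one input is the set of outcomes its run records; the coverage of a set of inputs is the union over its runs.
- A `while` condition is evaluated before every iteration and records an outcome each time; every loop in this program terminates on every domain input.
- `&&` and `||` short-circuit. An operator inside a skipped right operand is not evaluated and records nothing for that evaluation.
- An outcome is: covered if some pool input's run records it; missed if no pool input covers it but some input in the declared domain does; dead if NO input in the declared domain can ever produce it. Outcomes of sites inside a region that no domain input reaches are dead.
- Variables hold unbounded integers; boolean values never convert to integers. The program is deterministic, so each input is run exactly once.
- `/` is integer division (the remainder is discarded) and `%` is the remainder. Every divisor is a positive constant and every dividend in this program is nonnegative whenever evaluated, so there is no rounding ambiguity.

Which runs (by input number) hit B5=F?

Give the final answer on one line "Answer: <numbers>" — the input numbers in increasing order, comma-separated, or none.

input #1 (n=2, u=3, w=0): never hits B5=F
input #2 (n=-1, u=3, w=1): never hits B5=F
input #3 (n=0, u=4, w=0): never hits B5=F
input #4 (n=1, u=4, w=-1): never hits B5=F
input #5 (n=-1, u=5, w=0): never hits B5=F
input #6 (n=2, u=2, w=-1): never hits B5=F
input #7 (n=-1, u=4, w=1): never hits B5=F
input #8 (n=0, u=2, w=-1): never hits B5=F

Answer: none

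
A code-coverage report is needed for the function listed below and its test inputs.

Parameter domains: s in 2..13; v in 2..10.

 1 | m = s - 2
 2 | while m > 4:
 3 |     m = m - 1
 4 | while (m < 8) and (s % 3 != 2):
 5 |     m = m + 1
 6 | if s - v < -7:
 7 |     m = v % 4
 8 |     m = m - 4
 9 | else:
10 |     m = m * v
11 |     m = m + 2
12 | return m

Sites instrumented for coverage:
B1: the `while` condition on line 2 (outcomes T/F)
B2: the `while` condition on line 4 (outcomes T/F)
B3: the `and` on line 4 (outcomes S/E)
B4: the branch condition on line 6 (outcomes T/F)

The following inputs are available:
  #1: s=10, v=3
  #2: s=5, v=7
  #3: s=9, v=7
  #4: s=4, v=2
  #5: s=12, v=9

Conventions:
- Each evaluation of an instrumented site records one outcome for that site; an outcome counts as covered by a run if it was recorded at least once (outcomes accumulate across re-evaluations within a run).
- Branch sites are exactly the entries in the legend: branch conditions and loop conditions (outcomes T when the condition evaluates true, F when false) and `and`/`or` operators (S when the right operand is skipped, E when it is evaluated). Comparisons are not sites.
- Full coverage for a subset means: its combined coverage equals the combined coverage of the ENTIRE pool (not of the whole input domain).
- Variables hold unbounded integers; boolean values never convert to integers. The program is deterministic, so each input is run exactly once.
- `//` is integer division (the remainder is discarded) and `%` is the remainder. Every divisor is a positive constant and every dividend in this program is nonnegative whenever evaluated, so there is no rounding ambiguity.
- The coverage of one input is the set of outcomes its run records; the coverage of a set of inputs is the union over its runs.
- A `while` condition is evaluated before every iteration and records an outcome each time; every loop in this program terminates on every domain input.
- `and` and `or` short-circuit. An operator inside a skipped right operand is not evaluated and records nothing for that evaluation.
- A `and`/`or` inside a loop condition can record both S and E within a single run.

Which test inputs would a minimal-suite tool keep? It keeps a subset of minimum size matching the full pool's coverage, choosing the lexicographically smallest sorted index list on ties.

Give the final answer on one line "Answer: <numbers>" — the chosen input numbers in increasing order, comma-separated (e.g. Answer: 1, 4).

input #1 (s=10, v=3): covers B1=T, B1=F, B2=T, B2=F, B3=S, B3=E, B4=F
input #2 (s=5, v=7): covers B1=F, B2=F, B3=E, B4=F
input #3 (s=9, v=7): covers B1=T, B1=F, B2=T, B2=F, B3=S, B3=E, B4=F
input #4 (s=4, v=2): covers B1=F, B2=T, B2=F, B3=S, B3=E, B4=F
input #5 (s=12, v=9): covers B1=T, B1=F, B2=T, B2=F, B3=S, B3=E, B4=F
together the pool reaches 7 outcomes: B1=T, B1=F, B2=T, B2=F, B3=S, B3=E, B4=F
size 1: inputs {1} cover all 7 outcomes, and no lexicographically smaller subset of this size does

Answer: 1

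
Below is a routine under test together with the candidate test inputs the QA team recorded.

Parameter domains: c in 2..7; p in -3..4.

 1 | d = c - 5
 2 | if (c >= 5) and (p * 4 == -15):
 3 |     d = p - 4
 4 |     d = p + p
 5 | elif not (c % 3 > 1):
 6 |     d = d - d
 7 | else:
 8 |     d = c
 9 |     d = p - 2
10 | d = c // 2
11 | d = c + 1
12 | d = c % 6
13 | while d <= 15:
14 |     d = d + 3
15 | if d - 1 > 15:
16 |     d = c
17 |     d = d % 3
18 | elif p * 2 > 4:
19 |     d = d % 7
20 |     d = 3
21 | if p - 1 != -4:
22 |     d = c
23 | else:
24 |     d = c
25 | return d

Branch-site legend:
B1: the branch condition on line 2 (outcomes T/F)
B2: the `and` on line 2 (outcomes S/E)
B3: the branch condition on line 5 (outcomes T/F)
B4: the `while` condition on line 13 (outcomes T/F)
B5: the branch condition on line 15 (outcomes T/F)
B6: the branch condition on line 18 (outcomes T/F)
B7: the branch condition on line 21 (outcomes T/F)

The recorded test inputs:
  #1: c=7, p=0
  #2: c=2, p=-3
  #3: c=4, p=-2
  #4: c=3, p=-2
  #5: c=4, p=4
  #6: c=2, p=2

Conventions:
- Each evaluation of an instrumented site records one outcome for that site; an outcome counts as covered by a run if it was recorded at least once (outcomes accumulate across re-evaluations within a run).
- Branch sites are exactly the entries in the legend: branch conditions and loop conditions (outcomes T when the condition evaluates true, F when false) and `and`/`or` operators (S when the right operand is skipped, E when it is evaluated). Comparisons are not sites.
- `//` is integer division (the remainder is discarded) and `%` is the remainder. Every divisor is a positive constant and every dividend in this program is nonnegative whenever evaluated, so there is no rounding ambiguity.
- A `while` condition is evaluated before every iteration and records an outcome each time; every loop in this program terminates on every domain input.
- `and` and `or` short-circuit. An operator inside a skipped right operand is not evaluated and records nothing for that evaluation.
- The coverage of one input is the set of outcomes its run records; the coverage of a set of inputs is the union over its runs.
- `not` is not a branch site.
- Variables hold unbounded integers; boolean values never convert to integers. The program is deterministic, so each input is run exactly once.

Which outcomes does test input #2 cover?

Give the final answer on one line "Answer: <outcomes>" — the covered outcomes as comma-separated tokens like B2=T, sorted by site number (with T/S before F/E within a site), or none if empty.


Event log for input #2 (c=2, p=-3):
  B2->S, B1->F, B3->F, B4->T, B4->T, B4->T, B4->T, B4->T, B4->F, B5->T
  B7->F
collecting distinct outcomes: B1=F, B2=S, B3=F, B4=T, B4=F, B5=T, B7=F
Answer: B1=F, B2=S, B3=F, B4=T, B4=F, B5=T, B7=F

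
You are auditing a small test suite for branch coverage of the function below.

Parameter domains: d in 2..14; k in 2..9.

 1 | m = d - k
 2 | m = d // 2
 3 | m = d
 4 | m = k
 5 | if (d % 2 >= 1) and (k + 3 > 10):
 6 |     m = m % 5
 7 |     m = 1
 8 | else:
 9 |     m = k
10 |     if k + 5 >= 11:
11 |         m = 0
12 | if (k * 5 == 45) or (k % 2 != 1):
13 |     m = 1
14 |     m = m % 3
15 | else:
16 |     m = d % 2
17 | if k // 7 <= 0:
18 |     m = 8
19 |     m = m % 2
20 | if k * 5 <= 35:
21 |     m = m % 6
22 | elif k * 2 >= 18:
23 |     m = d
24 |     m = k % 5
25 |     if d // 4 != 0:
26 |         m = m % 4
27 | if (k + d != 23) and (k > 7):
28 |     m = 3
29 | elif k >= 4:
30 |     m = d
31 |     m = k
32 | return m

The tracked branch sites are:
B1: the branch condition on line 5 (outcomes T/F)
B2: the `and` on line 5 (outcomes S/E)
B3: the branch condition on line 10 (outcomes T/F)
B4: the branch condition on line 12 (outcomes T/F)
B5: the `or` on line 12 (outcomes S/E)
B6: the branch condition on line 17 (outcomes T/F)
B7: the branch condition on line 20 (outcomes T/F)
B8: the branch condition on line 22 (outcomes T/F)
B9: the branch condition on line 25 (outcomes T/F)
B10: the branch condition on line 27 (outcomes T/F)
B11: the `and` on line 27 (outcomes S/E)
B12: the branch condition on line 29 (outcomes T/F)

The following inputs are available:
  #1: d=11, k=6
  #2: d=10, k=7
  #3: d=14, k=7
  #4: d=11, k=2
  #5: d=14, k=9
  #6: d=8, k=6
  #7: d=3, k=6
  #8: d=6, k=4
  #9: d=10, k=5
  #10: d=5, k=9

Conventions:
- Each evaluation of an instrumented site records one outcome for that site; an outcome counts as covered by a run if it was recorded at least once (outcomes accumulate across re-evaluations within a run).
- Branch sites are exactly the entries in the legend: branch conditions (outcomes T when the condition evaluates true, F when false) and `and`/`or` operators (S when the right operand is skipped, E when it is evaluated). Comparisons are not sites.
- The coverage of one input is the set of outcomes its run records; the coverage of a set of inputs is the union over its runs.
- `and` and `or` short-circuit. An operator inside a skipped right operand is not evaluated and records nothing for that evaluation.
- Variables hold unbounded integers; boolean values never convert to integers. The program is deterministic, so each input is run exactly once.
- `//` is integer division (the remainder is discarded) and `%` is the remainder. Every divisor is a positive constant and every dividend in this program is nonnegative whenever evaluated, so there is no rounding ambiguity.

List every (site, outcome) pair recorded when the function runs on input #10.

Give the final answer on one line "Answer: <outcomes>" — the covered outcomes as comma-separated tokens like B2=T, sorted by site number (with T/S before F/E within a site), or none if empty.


Simulating input #10 (d=5, k=9) step by step:
  B2->E, B1->T, B5->S, B4->T, B6->F, B7->F, B8->T, B9->T, B11->E, B10->T
deduplicating events, the covered set is: B1=T, B2=E, B4=T, B5=S, B6=F, B7=F, B8=T, B9=T, B10=T, B11=E
Answer: B1=T, B2=E, B4=T, B5=S, B6=F, B7=F, B8=T, B9=T, B10=T, B11=E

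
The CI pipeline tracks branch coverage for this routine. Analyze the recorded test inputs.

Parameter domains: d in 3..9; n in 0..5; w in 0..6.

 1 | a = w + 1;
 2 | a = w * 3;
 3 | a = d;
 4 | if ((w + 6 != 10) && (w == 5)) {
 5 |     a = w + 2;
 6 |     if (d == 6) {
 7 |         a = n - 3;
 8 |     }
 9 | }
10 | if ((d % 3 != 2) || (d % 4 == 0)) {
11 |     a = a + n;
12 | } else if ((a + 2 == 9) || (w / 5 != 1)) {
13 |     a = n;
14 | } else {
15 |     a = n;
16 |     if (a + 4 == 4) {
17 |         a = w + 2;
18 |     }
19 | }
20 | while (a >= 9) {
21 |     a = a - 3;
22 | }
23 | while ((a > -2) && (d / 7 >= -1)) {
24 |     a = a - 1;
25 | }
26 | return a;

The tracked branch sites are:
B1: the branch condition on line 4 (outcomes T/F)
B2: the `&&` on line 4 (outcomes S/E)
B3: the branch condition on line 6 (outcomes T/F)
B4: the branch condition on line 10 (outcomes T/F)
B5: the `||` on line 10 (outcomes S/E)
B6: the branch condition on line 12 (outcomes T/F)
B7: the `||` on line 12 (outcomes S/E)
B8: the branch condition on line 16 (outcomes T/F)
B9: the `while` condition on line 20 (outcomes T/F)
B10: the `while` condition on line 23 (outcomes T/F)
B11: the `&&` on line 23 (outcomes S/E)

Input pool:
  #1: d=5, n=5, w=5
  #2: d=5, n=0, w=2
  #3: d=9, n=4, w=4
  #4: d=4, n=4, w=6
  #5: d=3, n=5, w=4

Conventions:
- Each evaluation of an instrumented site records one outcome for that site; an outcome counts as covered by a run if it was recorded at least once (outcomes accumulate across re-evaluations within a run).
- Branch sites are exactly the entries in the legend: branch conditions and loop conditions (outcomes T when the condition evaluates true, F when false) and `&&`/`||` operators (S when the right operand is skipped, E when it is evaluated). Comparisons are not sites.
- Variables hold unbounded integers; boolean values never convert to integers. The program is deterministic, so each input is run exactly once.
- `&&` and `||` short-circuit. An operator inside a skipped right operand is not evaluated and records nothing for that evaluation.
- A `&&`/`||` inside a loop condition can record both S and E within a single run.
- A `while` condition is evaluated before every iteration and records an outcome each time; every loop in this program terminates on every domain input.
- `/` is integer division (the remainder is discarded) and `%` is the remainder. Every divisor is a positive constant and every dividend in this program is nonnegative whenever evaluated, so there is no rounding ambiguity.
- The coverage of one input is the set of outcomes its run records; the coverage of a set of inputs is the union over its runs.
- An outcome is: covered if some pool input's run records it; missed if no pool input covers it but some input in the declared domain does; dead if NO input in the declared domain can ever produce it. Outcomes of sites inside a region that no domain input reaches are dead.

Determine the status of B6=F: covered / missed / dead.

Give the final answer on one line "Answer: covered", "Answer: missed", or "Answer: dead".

no pool input records B6=F
but domain input (d=5, n=0, w=6) does record it -> reachable, so missed

Answer: missed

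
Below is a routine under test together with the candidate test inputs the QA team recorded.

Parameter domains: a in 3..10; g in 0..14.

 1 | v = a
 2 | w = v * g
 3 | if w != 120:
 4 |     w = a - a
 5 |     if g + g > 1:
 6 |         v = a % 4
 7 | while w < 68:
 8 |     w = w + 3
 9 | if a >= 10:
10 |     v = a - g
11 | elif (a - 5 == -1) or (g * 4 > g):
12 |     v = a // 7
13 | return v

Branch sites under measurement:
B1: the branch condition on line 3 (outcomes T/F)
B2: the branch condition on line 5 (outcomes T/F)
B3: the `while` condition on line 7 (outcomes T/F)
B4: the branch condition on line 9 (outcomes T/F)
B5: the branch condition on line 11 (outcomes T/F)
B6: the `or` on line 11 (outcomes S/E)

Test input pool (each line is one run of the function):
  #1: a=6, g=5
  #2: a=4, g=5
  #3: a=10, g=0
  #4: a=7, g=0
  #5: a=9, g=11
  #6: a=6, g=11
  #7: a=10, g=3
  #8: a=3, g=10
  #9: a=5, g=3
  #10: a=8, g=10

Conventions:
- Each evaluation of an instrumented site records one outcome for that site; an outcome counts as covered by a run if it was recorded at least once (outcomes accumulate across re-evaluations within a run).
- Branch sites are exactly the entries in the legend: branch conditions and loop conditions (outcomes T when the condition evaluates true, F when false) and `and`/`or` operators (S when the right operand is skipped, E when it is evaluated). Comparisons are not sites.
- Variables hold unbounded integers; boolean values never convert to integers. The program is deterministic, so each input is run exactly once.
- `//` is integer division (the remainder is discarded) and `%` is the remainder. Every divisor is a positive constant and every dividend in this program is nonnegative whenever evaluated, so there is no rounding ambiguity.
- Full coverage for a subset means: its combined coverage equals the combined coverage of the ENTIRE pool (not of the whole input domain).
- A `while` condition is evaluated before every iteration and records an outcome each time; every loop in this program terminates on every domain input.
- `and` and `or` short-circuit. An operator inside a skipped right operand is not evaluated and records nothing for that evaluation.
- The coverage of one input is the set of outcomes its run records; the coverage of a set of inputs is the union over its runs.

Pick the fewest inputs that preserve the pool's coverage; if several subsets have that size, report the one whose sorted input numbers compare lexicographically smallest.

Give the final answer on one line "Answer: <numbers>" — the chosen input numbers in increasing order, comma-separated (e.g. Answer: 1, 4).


input #1 (a=6, g=5): events B1->T, B2->T, B3->T, B3->T, B3->T, B3->T, B3->T, B3->T, B3->T, B3->T, B3->T, B3->T, B3->T, B3->T, ...; covers B1=T, B2=T, B3=T, B3=F, B4=F, B5=T, B6=E
input #2 (a=4, g=5): events B1->T, B2->T, B3->T, B3->T, B3->T, B3->T, B3->T, B3->T, B3->T, B3->T, B3->T, B3->T, B3->T, B3->T, ...; covers B1=T, B2=T, B3=T, B3=F, B4=F, B5=T, B6=S
input #3 (a=10, g=0): events B1->T, B2->F, B3->T, B3->T, B3->T, B3->T, B3->T, B3->T, B3->T, B3->T, B3->T, B3->T, B3->T, B3->T, ...; covers B1=T, B2=F, B3=T, B3=F, B4=T
input #4 (a=7, g=0): events B1->T, B2->F, B3->T, B3->T, B3->T, B3->T, B3->T, B3->T, B3->T, B3->T, B3->T, B3->T, B3->T, B3->T, ...; covers B1=T, B2=F, B3=T, B3=F, B4=F, B5=F, B6=E
input #5 (a=9, g=11): events B1->T, B2->T, B3->T, B3->T, B3->T, B3->T, B3->T, B3->T, B3->T, B3->T, B3->T, B3->T, B3->T, B3->T, ...; covers B1=T, B2=T, B3=T, B3=F, B4=F, B5=T, B6=E
input #6 (a=6, g=11): events B1->T, B2->T, B3->T, B3->T, B3->T, B3->T, B3->T, B3->T, B3->T, B3->T, B3->T, B3->T, B3->T, B3->T, ...; covers B1=T, B2=T, B3=T, B3=F, B4=F, B5=T, B6=E
input #7 (a=10, g=3): events B1->T, B2->T, B3->T, B3->T, B3->T, B3->T, B3->T, B3->T, B3->T, B3->T, B3->T, B3->T, B3->T, B3->T, ...; covers B1=T, B2=T, B3=T, B3=F, B4=T
input #8 (a=3, g=10): events B1->T, B2->T, B3->T, B3->T, B3->T, B3->T, B3->T, B3->T, B3->T, B3->T, B3->T, B3->T, B3->T, B3->T, ...; covers B1=T, B2=T, B3=T, B3=F, B4=F, B5=T, B6=E
input #9 (a=5, g=3): events B1->T, B2->T, B3->T, B3->T, B3->T, B3->T, B3->T, B3->T, B3->T, B3->T, B3->T, B3->T, B3->T, B3->T, ...; covers B1=T, B2=T, B3=T, B3=F, B4=F, B5=T, B6=E
input #10 (a=8, g=10): events B1->T, B2->T, B3->T, B3->T, B3->T, B3->T, B3->T, B3->T, B3->T, B3->T, B3->T, B3->T, B3->T, B3->T, ...; covers B1=T, B2=T, B3=T, B3=F, B4=F, B5=T, B6=E
together the pool reaches 11 outcomes: B1=T, B2=T, B2=F, B3=T, B3=F, B4=T, B4=F, B5=T, B5=F, B6=S, B6=E
no size-1 subset reaches all 11 outcomes (best union: 7/11)
no size-2 subset reaches all 11 outcomes (best union: 10/11)
size 3: inputs {2, 3, 4} cover all 11 outcomes, and no lexicographically smaller subset of this size does
Answer: 2, 3, 4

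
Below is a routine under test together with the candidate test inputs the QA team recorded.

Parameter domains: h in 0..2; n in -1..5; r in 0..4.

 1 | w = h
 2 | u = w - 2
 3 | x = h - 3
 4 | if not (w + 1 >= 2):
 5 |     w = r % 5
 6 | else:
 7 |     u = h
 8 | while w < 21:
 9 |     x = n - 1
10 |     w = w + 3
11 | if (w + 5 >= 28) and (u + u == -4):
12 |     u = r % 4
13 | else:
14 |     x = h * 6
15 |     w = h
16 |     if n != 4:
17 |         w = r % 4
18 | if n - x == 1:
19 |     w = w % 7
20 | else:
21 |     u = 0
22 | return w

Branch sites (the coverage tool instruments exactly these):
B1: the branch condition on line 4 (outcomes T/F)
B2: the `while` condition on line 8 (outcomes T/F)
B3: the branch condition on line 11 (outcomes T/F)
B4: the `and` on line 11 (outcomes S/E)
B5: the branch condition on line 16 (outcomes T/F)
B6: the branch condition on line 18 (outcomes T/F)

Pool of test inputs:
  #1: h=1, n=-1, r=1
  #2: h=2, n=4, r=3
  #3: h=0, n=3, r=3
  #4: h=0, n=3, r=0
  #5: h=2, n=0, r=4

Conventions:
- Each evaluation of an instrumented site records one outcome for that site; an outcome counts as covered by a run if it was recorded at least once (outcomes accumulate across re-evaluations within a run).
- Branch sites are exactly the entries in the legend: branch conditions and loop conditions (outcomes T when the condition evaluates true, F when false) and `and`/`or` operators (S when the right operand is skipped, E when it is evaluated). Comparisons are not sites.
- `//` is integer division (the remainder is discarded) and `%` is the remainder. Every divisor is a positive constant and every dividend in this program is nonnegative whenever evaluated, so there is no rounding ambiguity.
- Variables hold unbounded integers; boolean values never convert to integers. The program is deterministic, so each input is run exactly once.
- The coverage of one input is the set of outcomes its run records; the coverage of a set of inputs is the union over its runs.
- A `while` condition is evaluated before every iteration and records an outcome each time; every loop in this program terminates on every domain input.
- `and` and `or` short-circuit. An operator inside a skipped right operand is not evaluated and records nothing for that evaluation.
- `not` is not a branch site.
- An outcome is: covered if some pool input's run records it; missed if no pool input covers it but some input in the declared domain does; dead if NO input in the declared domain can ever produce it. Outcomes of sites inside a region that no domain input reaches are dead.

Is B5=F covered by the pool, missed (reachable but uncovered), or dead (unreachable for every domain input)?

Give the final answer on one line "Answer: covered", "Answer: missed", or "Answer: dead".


B5=F is recorded by pool input(s) 2 -> covered
Answer: covered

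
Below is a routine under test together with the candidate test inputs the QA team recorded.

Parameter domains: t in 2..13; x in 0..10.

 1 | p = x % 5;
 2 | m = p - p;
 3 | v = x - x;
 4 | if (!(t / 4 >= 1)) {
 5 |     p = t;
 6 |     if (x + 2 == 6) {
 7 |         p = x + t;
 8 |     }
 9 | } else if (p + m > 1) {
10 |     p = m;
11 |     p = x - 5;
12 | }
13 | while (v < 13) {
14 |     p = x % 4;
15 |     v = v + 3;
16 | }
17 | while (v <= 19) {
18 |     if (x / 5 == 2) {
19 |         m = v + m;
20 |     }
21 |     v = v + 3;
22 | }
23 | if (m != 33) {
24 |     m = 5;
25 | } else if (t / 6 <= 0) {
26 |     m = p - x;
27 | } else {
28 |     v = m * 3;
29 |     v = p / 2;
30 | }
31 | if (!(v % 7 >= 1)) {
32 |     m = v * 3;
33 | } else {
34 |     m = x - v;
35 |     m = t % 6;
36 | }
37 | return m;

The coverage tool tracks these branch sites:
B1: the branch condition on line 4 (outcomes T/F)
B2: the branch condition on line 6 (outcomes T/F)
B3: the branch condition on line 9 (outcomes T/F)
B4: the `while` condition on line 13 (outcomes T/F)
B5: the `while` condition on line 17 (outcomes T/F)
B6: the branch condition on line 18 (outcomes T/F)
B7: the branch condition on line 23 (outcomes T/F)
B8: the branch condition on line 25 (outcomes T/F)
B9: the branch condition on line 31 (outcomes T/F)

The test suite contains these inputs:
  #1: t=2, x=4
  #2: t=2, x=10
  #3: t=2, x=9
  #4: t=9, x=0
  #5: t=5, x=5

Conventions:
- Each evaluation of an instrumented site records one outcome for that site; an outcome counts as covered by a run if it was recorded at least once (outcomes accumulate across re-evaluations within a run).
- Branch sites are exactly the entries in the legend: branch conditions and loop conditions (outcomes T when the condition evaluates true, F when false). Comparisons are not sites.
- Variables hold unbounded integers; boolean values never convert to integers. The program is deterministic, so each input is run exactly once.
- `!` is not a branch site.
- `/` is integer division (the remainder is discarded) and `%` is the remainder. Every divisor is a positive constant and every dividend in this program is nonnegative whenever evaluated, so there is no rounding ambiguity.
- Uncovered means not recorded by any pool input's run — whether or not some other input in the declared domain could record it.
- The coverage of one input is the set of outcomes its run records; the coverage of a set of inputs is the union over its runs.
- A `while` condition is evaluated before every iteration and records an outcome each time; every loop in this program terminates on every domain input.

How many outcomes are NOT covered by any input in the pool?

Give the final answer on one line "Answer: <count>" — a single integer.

run #1 (t=2, x=4) records B1=T, B2=T, B4=T, B4=F, B5=T, B5=F, B6=F, B7=T, B9=T
run #2 (t=2, x=10) records B1=T, B2=F, B4=T, B4=F, B5=T, B5=F, B6=T, B7=F, B8=T, B9=T
run #3 (t=2, x=9) records B1=T, B2=F, B4=T, B4=F, B5=T, B5=F, B6=F, B7=T, B9=T
run #4 (t=9, x=0) records B1=F, B3=F, B4=T, B4=F, B5=T, B5=F, B6=F, B7=T, B9=T
run #5 (t=5, x=5) records B1=F, B3=F, B4=T, B4=F, B5=T, B5=F, B6=F, B7=T, B9=T
union over the pool: B1=T, B1=F, B2=T, B2=F, B3=F, B4=T, B4=F, B5=T, B5=F, B6=T, B6=F, B7=T, B7=F, B8=T, B9=T
uncovered (3 of 18): B3=T, B8=F, B9=F

Answer: 3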